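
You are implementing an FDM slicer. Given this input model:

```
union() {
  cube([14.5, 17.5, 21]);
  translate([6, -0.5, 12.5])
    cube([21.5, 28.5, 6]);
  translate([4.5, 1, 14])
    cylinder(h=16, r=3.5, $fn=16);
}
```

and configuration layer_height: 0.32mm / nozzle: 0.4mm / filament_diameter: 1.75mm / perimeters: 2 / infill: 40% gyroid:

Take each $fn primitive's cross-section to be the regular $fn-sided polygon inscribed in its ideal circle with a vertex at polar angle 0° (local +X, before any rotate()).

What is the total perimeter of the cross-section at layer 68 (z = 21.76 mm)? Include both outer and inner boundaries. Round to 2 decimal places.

21.85 mm

At z = 21.76 mm: the cube is absent (z outside [0, 21]); the cube at (6, -0.5) does not reach this height (z outside [12.5, 18.5]); the r=3.5 cylinder at (4.5, 1) contributes a regular 16-gon of circumradius 3.5 (perimeter = 2·16·3.500·sin(180°/16) = 21.85 mm); Combining (union): only the r=3.5 cylinder at (4.5, 1) is present, so the union is just that shape — boundary = 21.85 mm. Overall, the cross-section is a single solid region. Total boundary length (outer) = 21.85 mm.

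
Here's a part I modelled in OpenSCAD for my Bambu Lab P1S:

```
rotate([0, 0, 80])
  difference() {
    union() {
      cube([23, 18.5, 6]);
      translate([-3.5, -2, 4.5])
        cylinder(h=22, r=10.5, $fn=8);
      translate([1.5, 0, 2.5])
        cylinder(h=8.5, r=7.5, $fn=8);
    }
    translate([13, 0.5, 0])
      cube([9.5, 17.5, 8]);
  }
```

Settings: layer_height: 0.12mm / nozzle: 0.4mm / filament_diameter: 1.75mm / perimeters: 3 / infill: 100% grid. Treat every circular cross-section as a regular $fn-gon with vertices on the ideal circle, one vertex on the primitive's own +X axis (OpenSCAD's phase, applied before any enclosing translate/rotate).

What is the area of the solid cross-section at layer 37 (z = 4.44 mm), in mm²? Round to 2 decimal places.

367.79 mm²

At z = 4.44 mm: the cube (footprint 23×18.5) is included at this height (area 425.50 mm²); the cylinder at (-3.5, -2) is absent (z outside [4.5, 26.5]); the r=7.5 cylinder at (1.5, 0) gives a regular 8-gon of circumradius 7.5 (constant along its height) (area = (8/2)·7.500²·sin(360°/8) = 159.10 mm²); Taking the union: the regions partially overlap — summed areas 584.60 mm² minus the doubly-counted overlap 50.56 mm² gives 534.04 mm² — area = 534.04 mm²; the 9.5×17.5 cube at (13, 0.5) contributes its full rectangle (area 166.25 mm²); After the difference (first − rest): starting from that combined region (534.04 mm²), the 9.5×17.5 cube at (13, 0.5) lies wholly inside it (removes its full 166.25 mm² and its 54.00 mm outline becomes a hole wall) — area = 367.79 mm²; (rotated 80° about Z; rotation is an isometry so areas/perimeters/island counts are preserved). Overall, the cross-section is one region with 1 hole. Net area = 367.79 mm².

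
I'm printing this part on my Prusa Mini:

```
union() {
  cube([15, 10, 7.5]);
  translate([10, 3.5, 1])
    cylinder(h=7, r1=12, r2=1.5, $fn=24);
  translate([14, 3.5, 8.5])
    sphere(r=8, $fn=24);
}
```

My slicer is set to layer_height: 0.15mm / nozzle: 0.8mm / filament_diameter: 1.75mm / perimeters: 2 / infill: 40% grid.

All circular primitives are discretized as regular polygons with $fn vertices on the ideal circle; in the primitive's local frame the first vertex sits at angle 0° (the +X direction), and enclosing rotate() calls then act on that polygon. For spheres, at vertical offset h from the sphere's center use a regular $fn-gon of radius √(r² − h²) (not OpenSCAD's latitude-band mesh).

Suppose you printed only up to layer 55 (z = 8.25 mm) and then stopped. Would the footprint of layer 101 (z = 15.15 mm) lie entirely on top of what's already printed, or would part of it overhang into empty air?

Compare the two slices. At z = 8.25: the cube is not intersected at this z (z outside [0, 7.5]); the cone at (10, 3.5) is not intersected at this z (z outside [1, 8]); the r=8 sphere at (14, 3.5) contributes a regular 24-gon of circumradius √(8²−0.25²) = 7.996 (area = (24/2)·7.996²·sin(360°/24) = 198.58 mm²); Combining (union): only the r=8 sphere at (14, 3.5) is present, so the union is just that shape — area = 198.58 mm². At z = 15.15: the cube is not intersected at this z (z outside [0, 7.5]); the cone at (10, 3.5) is not intersected at this z (z outside [1, 8]); the r=8 sphere at (14, 3.5) contributes a regular 24-gon of circumradius √(8²−6.65²) = 4.447 (area = (24/2)·4.447²·sin(360°/24) = 61.43 mm²); Taking the union: only the r=8 sphere at (14, 3.5) is present, so the union is just that shape — area = 61.43 mm². Checking containment: the cross-section at z = 15.15 is a subset of the cross-section at z = 8.25.

entirely on top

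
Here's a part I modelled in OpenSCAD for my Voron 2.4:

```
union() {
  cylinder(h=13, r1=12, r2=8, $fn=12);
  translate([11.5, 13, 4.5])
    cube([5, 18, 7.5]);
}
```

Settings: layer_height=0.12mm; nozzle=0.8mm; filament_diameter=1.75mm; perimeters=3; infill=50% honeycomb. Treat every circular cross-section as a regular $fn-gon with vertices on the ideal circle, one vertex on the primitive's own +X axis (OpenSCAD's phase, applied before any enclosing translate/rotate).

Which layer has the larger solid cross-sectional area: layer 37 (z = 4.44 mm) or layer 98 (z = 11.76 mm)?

layer 37 (z = 4.44 mm)

Layer 37 (z = 4.44): the cone: at t=0.342 of its height the radius interpolates to r₁+(r₂−r₁)t = 10.634, giving a regular 12-gon of that circumradius (area = (12/2)·10.634²·sin(360°/12) = 339.24 mm²); the cube at (11.5, 13) does not reach this height (z outside [4.5, 12]); Merging all regions: only the cone is present, so the union is just that shape — area = 339.24 mm². So its area = 339.24 mm². Layer 98 (z = 11.76): the cone (r1=12→r2=8) has section circumradius 8.382 here — a regular 12-gon (area = (12/2)·8.382²·sin(360°/12) = 210.75 mm²); the cube at (11.5, 13) (footprint 5×18) is included at this height (area 90.00 mm²); Taking the union: the 2 present regions are separate (no shared area or edge), so areas and boundary lengths simply add and each stays a separate island — area = 300.75 mm². So its area = 300.75 mm². Layer 37 is larger (339.24 vs 300.75 mm²).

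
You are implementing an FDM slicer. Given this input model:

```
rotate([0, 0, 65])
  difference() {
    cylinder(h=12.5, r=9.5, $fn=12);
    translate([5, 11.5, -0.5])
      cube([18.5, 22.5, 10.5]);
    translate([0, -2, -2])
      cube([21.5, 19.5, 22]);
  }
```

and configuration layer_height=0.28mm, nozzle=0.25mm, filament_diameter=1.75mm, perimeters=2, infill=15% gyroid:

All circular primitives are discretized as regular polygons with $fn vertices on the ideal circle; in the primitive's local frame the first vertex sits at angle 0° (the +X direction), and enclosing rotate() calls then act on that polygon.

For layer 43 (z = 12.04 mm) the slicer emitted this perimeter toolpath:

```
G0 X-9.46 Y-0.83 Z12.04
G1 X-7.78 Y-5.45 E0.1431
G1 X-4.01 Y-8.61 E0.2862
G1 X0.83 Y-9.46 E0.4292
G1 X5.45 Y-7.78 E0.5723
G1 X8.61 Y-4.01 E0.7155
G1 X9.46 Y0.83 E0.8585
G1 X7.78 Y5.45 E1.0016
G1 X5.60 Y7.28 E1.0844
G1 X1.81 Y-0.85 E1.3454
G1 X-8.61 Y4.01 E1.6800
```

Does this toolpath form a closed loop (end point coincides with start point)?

no

Start point (G0): (-9.46, -0.83). End point (last G1): the path does not return to the start — open.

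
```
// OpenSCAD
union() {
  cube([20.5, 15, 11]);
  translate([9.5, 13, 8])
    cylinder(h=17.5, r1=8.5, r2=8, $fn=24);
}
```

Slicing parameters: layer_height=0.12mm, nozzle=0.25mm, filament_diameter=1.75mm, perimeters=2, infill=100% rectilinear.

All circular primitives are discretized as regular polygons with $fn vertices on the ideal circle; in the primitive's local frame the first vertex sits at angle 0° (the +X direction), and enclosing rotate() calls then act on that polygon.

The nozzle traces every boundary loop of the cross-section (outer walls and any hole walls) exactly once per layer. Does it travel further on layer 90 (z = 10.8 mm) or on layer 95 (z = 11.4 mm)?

Layer 90 (z = 10.8): the cube is present — its section is the full 20.5×15 rectangle (perimeter 71.00 mm); the cone at (9.5, 13): at t=0.160 of its height the radius interpolates to r₁+(r₂−r₁)t = 8.420, giving a regular 24-gon of that circumradius (perimeter = 2·24·8.420·sin(180°/24) = 52.75 mm); Combining (union): the regions partially overlap (shared area 143.25 mm²), so the edge portions inside another operand are dropped and the merged outline is re-measured after clipping — boundary = 77.03 mm. So its perimeter = 77.03 mm. Layer 95 (z = 11.4): the cube is absent (z outside [0, 11]); the cone at (9.5, 13): at t=0.194 of its height the radius interpolates to r₁+(r₂−r₁)t = 8.403, giving a regular 24-gon of that circumradius (perimeter = 2·24·8.403·sin(180°/24) = 52.65 mm); Combining (union): only the cone at (9.5, 13) is present, so the union is just that shape — boundary = 52.65 mm. So its perimeter = 52.65 mm. Layer 90 is larger (77.03 vs 52.65 mm).

layer 90 (z = 10.8 mm)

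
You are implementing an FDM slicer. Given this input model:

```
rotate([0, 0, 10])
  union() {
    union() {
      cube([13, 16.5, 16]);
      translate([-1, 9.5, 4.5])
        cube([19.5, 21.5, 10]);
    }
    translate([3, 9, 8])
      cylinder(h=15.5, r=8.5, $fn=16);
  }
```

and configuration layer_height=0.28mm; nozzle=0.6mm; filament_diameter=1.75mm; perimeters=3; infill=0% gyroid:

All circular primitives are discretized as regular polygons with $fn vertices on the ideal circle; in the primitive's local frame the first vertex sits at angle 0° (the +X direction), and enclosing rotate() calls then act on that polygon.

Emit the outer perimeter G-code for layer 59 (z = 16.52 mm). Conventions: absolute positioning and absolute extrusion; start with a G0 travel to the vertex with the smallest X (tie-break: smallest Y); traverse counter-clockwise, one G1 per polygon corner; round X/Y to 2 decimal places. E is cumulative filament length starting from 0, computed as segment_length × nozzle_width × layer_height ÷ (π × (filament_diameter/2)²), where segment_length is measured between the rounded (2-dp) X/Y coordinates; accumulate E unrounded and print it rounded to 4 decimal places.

G0 X-6.98 Y7.91 Z16.52
G1 X-5.78 Y4.82 E0.2315
G1 X-3.48 Y2.42 E0.4637
G1 X-0.45 Y1.09 E0.6948
G1 X2.87 Y1.01 E0.9268
G1 X5.96 Y2.22 E1.1586
G1 X8.35 Y4.51 E1.3898
G1 X9.69 Y7.54 E1.6212
G1 X9.76 Y10.86 E1.8531
G1 X8.56 Y13.95 E2.0846
G1 X6.27 Y16.35 E2.3163
G1 X3.23 Y17.68 E2.5481
G1 X-0.08 Y17.76 E2.7794
G1 X-3.18 Y16.55 E3.0118
G1 X-5.57 Y14.26 E3.2430
G1 X-6.91 Y11.22 E3.4750
G1 X-6.98 Y7.91 E3.7063

At z = 16.52 mm: the cube is absent (z outside [0, 16]); the cube at (-1, 9.5) does not reach this height (z outside [4.5, 14.5]); Taking the union: nothing is present at this height; the r=8.5 cylinder at (3, 9) contributes a regular 16-gon of circumradius 8.5; Taking the union: only the r=8.5 cylinder at (3, 9) is present, so the union is just that shape — 1 connected region; (whole slice rotated 10° about Z — lengths, areas and connectivity unchanged). The outline is a single polygon with 16 vertices. Extrusion per mm of travel: 0.6 × 0.28 / (π × 0.875²) = 0.069846. Accumulating E over each segment gives final E = 3.7063.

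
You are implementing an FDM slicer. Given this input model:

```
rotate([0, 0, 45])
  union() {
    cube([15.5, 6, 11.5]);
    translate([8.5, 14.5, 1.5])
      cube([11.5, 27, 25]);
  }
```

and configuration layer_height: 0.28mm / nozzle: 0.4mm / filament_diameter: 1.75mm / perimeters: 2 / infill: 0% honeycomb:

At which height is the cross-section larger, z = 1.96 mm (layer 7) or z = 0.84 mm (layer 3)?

Layer 7 (z = 1.96): the cube is present — its section is the full 15.5×6 rectangle (area 93.00 mm²); the cube at (8.5, 14.5) is present — its section is the full 11.5×27 rectangle (area 310.50 mm²); Taking the union: the 2 present regions are separate (no shared area or edge), so areas and boundary lengths simply add and each stays a separate island — area = 403.50 mm²; (rotated 45° about Z; rotation is an isometry so areas/perimeters/island counts are preserved). So its area = 403.50 mm². Layer 3 (z = 0.84): the cube (footprint 15.5×6) is included at this height (area 93.00 mm²); the cube at (8.5, 14.5) is absent (z outside [1.5, 26.5]); Taking the union: only the 15.5×6 cube is present, so the union is just that shape — area = 93.00 mm²; (rotated 45° about Z; rotation is an isometry so areas/perimeters/island counts are preserved). So its area = 93.00 mm². Layer 7 is larger (403.50 vs 93.00 mm²).

layer 7 (z = 1.96 mm)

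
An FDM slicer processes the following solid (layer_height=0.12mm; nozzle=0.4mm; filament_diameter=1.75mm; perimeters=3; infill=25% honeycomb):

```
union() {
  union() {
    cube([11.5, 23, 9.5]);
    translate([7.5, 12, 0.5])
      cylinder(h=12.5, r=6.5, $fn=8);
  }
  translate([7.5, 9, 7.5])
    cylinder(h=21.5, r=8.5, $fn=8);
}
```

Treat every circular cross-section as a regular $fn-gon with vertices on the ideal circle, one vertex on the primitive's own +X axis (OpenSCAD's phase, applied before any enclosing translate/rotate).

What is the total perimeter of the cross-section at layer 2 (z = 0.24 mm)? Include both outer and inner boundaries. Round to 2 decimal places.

69.00 mm

At z = 0.24 mm: the cube is present — its section is the full 11.5×23 rectangle (perimeter 69.00 mm); the cylinder at (7.5, 12) does not reach this height (z outside [0.5, 13]); Taking the union: only the 11.5×23 cube is present, so the union is just that shape — boundary = 69.00 mm; the cylinder at (7.5, 9) does not reach this height (z outside [7.5, 29]); Combining (union): only the result so far is present, so the union is just that shape — boundary = 69.00 mm. Overall, the cross-section is a single solid region. Total boundary length (outer) = 69.00 mm.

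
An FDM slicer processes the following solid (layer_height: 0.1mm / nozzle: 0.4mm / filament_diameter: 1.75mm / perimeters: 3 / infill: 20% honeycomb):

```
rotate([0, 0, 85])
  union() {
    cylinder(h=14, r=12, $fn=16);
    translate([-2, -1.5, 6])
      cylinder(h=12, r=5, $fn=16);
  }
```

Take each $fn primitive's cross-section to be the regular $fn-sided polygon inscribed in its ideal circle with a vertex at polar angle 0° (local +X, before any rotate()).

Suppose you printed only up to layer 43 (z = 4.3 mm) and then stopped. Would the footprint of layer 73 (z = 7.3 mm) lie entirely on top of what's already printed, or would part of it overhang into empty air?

entirely on top

Compare the two slices. At z = 4.3: the cylinder: section is a regular 16-gon, circumradius r=12 (area = (16/2)·12.000²·sin(360°/16) = 440.85 mm²); the cylinder at (-2, -1.5) does not reach this height (z outside [6, 18]); Combining (union): only the r=12 cylinder is present, so the union is just that shape — area = 440.85 mm²; (rotated 85° about Z; rotation is an isometry so areas/perimeters/island counts are preserved). At z = 7.3: the cylinder: section is a regular 16-gon, circumradius r=12 (area = (16/2)·12.000²·sin(360°/16) = 440.85 mm²); the r=5 cylinder at (-2, -1.5) contributes a regular 16-gon of circumradius 5 (area = (16/2)·5.000²·sin(360°/16) = 76.54 mm²); Taking the union: the r=5 cylinder at (-2, -1.5) lies entirely inside the r=12 cylinder, so the union is just the r=12 cylinder — area = 440.85 mm²; (whole slice rotated 85° about Z — lengths, areas and connectivity unchanged). Checking containment: the cross-section at z = 7.3 is a subset of the cross-section at z = 4.3.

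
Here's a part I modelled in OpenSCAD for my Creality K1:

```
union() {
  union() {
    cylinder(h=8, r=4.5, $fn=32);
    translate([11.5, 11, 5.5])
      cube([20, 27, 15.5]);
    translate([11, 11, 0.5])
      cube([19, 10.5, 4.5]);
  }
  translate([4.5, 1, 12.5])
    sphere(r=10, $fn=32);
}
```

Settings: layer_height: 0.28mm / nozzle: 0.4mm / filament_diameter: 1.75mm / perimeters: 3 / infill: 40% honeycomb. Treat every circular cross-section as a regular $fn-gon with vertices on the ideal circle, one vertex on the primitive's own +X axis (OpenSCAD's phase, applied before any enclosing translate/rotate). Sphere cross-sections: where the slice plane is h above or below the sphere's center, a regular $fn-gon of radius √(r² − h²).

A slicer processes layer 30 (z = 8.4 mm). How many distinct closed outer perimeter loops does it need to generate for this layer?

At z = 8.4 mm: the cylinder is not intersected at this z (z outside [0, 8]); the 20×27 cube at (11.5, 11) contributes its full rectangle; the cube at (11, 11) is not intersected at this z (z outside [0.5, 5]); Taking the union: only the 20×27 cube at (11.5, 11) is present, so the union is just that shape — 1 connected region; the r=10 sphere at (4.5, 1) contributes a regular 32-gon of circumradius √(10²−4.1²) = 9.121; Combining (union): the 2 present regions are separate (no shared area or edge), so areas and boundary lengths simply add and each stays a separate island — 2 connected regions. The result has 2 disconnected regions.

2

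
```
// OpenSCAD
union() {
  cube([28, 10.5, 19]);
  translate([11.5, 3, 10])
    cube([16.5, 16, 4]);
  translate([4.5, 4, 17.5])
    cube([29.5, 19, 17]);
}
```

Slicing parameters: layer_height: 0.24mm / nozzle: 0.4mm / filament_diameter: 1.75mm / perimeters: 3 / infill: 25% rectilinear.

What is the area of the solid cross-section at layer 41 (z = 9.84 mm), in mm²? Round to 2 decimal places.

294.00 mm²

At z = 9.84 mm: the cube (footprint 28×10.5) is included at this height (area 294.00 mm²); the cube at (11.5, 3) is absent (z outside [10, 14]); the cube at (4.5, 4) does not reach this height (z outside [17.5, 34.5]); Combining (union): only the 28×10.5 cube is present, so the union is just that shape — area = 294.00 mm². Overall, the cross-section is a single solid region. Net area = 294.00 mm².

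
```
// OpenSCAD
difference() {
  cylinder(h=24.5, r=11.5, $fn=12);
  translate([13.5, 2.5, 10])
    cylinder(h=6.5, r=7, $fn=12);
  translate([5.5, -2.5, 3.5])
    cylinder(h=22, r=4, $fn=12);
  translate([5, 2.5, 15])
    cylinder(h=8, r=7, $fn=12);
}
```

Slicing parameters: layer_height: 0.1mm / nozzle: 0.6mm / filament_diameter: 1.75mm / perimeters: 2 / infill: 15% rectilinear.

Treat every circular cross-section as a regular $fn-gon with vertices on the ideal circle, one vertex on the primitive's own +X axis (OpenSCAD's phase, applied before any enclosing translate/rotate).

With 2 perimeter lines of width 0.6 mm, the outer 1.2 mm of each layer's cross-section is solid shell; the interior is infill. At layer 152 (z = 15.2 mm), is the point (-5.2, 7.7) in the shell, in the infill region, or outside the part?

infill

At z = 15.2 mm: the r=11.5 cylinder gives a regular 12-gon of circumradius 11.5 (constant along its height); the r=7 cylinder at (13.5, 2.5) contributes a regular 12-gon of circumradius 7; the r=4 cylinder at (5.5, -2.5) gives a regular 12-gon of circumradius 4 (constant along its height); the cylinder at (5, 2.5): section is a regular 12-gon, circumradius r=7; After the difference (first − rest): starting from the r=11.5 cylinder, the r=7 cylinder at (13.5, 2.5) partially overlaps it — only the 33.62 mm² overlap (of its 147.00 mm²) is removed, clipping the outline; the r=4 cylinder at (5.5, -2.5) partially overlaps it — only the 43.68 mm² overlap (of its 48.00 mm²) is removed, clipping the outline; the r=7 cylinder at (5, 2.5) partially overlaps it — only the 75.86 mm² overlap (of its 147.00 mm²) is removed, clipping the outline — 1 connected region. Overall, the cross-section is a single solid region. The nearest boundary edge runs (-9.96, 5.75)→(-5.75, 9.96); distance from the point to it = 1.99 mm. The point is inside the cross-section and 1.99 mm from the nearest boundary — more than the 1.2 mm shell width (2 × 0.6), so it's in the infill interior.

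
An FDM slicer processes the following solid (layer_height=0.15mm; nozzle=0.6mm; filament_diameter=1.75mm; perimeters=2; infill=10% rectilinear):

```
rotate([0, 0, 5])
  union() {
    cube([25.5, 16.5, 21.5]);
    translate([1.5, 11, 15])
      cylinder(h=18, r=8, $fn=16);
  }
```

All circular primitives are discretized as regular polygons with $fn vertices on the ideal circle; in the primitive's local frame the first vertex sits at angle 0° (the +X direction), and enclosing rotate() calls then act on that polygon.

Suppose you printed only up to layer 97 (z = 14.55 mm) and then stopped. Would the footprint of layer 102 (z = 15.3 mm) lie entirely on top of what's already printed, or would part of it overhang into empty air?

Compare the two slices. At z = 14.55: the cube is present — its section is the full 25.5×16.5 rectangle (area 420.75 mm²); the cylinder at (1.5, 11) is not intersected at this z (z outside [15, 33]); Merging all regions: only the 25.5×16.5 cube is present, so the union is just that shape — area = 420.75 mm²; (whole slice rotated 5° about Z — lengths, areas and connectivity unchanged). At z = 15.3: the cube is present — its section is the full 25.5×16.5 rectangle (area 420.75 mm²); the cylinder at (1.5, 11): section is a regular 16-gon, circumradius r=8 (area = (16/2)·8.000²·sin(360°/16) = 195.93 mm²); Merging all regions: the regions partially overlap — summed areas 616.68 mm² minus the doubly-counted overlap 108.61 mm² gives 508.08 mm² — area = 508.08 mm²; (whole slice rotated 5° about Z — lengths, areas and connectivity unchanged). Checking containment: at z = 15.3 the cross-section extends beyond the z = 14.55 cross-section by about 87.33 mm².

part overhangs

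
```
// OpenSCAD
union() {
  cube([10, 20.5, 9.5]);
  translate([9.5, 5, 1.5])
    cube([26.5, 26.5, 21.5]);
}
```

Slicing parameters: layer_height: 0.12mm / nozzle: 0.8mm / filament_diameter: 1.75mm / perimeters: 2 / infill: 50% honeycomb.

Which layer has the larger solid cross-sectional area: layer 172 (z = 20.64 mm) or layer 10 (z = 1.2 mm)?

Layer 172 (z = 20.64): the cube does not reach this height (z outside [0, 9.5]); the cube at (9.5, 5) is present — its section is the full 26.5×26.5 rectangle (area 702.25 mm²); Taking the union: only the 26.5×26.5 cube at (9.5, 5) is present, so the union is just that shape — area = 702.25 mm². So its area = 702.25 mm². Layer 10 (z = 1.2): the cube is present — its section is the full 10×20.5 rectangle (area 205.00 mm²); the cube at (9.5, 5) is absent (z outside [1.5, 23]); Combining (union): only the 10×20.5 cube is present, so the union is just that shape — area = 205.00 mm². So its area = 205.00 mm². Layer 172 is larger (702.25 vs 205.00 mm²).

layer 172 (z = 20.64 mm)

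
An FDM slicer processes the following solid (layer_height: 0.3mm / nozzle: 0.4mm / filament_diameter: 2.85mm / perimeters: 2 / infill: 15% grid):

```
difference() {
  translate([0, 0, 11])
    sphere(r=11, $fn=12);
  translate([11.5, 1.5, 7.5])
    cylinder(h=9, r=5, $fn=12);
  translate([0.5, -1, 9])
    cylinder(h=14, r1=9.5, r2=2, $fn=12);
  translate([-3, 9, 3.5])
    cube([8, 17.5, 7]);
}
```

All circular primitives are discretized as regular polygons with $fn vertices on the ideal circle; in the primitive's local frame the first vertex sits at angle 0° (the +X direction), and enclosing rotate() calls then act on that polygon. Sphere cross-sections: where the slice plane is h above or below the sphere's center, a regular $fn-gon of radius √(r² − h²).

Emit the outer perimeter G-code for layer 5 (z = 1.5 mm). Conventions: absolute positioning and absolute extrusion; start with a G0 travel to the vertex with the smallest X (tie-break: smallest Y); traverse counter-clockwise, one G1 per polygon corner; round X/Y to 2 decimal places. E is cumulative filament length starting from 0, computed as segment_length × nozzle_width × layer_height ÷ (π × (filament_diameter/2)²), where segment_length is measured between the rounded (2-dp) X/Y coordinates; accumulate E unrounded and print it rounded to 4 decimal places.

At z = 1.5 mm: the sphere: section is a regular 12-gon, circumradius = √(r²−h²) = √(11²−9.5²) = 5.545; the cylinder at (11.5, 1.5) is absent (z outside [7.5, 16.5]); the cone at (0.5, -1) is not intersected at this z (z outside [9, 23]); the cube at (-3, 9) does not reach this height (z outside [3.5, 10.5]); Taking the first minus the rest: none of the subtracted shapes is present at this height, so the r=11 sphere is unchanged — 1 connected region. The outline is a single polygon with 12 vertices. Extrusion per mm of travel: 0.4 × 0.3 / (π × 1.425²) = 0.018811. Accumulating E over each segment gives final E = 0.6479.

G0 X-5.55 Y0.00 Z1.50
G1 X-4.80 Y-2.77 E0.0540
G1 X-2.77 Y-4.80 E0.1080
G1 X0.00 Y-5.55 E0.1620
G1 X2.77 Y-4.80 E0.2159
G1 X4.80 Y-2.77 E0.2699
G1 X5.55 Y0.00 E0.3239
G1 X4.80 Y2.77 E0.3779
G1 X2.77 Y4.80 E0.4319
G1 X0.00 Y5.55 E0.4859
G1 X-2.77 Y4.80 E0.5399
G1 X-4.80 Y2.77 E0.5939
G1 X-5.55 Y0.00 E0.6479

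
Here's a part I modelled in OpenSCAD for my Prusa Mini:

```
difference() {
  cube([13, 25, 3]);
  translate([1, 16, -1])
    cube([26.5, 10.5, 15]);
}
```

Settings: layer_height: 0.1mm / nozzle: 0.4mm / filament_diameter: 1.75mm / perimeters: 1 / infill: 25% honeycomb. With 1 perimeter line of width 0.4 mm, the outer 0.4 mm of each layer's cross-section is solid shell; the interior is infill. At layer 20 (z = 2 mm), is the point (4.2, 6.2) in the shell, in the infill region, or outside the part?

infill

At z = 2 mm: the 13×25 cube contributes its full rectangle; the cube at (1, 16) (footprint 26.5×10.5) is included at this height; Subtracting the remaining from the first: starting from the 13×25 cube, the 26.5×10.5 cube at (1, 16) partially overlaps it — only the 108.00 mm² overlap (of its 278.25 mm²) is removed, clipping the outline — 1 connected region. Overall, the cross-section is a single solid region. The nearest boundary edge runs (0.00, 0.00)→(0.00, 25.00); distance from the point to it = 4.20 mm. The point is inside the cross-section and 4.20 mm from the nearest boundary — more than the 0.4 mm shell width (1 × 0.4), so it's in the infill interior.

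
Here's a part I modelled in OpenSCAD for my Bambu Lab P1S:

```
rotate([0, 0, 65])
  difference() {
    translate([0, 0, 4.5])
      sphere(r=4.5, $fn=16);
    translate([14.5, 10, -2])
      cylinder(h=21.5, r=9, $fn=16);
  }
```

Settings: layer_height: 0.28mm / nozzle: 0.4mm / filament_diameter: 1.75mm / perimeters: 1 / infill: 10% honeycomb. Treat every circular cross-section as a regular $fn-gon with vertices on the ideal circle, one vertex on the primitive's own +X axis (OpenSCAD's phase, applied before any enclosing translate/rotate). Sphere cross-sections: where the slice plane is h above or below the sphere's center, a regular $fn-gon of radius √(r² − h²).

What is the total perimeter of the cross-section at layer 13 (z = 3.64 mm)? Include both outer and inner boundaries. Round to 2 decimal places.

27.58 mm

At z = 3.64 mm: the r=4.5 sphere contributes a regular 16-gon of circumradius √(4.5²−0.86²) = 4.417 (perimeter = 2·16·4.417·sin(180°/16) = 27.58 mm); the r=9 cylinder at (14.5, 10) contributes a regular 16-gon of circumradius 9 (perimeter = 2·16·9.000·sin(180°/16) = 56.19 mm); Taking the first minus the rest: starting from the r=4.5 sphere, the r=9 cylinder at (14.5, 10) misses the remaining region (no effect) — boundary = 27.58 mm; (whole slice rotated 65° about Z — lengths, areas and connectivity unchanged). Overall, the cross-section is a single solid region. Total boundary length (outer) = 27.58 mm.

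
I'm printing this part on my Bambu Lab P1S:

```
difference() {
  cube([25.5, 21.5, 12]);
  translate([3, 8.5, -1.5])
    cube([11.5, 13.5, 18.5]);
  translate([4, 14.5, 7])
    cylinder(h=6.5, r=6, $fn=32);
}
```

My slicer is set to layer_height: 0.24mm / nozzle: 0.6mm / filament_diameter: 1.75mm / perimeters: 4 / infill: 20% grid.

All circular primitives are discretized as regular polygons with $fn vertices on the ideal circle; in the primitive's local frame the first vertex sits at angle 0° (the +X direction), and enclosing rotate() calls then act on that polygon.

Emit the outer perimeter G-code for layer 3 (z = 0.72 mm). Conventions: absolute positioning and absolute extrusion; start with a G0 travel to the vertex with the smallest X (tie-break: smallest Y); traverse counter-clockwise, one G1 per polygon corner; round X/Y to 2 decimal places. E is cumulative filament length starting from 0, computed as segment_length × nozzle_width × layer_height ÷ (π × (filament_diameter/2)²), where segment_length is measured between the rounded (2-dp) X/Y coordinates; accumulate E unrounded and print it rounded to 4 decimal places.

G0 X0.00 Y0.00 Z0.72
G1 X25.50 Y0.00 E1.5266
G1 X25.50 Y21.50 E2.8138
G1 X14.50 Y21.50 E3.4724
G1 X14.50 Y8.50 E4.2506
G1 X3.00 Y8.50 E4.9391
G1 X3.00 Y21.50 E5.7174
G1 X0.00 Y21.50 E5.8970
G1 X0.00 Y0.00 E7.1842

At z = 0.72 mm: the cube is present — its section is the full 25.5×21.5 rectangle; the 11.5×13.5 cube at (3, 8.5) contributes its full rectangle; the cylinder at (4, 14.5) does not reach this height (z outside [7, 13.5]); After the difference (first − rest): starting from the 25.5×21.5 cube, the 11.5×13.5 cube at (3, 8.5) partially overlaps it — only the 149.50 mm² overlap (of its 155.25 mm²) is removed, clipping the outline — 1 connected region. The outline is a single polygon with 8 vertices. Extrusion per mm of travel: 0.6 × 0.24 / (π × 0.875²) = 0.059868. Accumulating E over each segment gives final E = 7.1842.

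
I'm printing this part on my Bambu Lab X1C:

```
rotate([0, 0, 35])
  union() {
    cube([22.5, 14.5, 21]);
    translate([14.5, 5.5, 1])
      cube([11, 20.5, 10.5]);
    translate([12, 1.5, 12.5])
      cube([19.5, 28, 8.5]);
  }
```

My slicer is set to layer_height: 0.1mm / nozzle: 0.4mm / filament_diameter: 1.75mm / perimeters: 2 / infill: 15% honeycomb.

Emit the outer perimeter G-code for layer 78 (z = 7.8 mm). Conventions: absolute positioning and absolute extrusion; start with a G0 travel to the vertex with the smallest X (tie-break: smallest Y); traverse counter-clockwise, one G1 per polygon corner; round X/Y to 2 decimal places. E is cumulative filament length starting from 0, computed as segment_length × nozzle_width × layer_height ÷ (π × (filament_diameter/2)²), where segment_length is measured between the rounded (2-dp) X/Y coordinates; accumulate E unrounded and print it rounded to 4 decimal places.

G0 X-8.32 Y11.88 Z7.80
G1 X0.00 Y0.00 E0.2412
G1 X18.43 Y12.91 E0.6154
G1 X15.28 Y17.41 E0.7068
G1 X17.73 Y19.13 E0.7565
G1 X5.98 Y35.92 E1.0973
G1 X-3.04 Y29.61 E1.2804
G1 X3.56 Y20.19 E1.4717
G1 X-8.32 Y11.88 E1.7128

At z = 7.8 mm: the 22.5×14.5 cube contributes its full rectangle; the 11×20.5 cube at (14.5, 5.5) contributes its full rectangle; the cube at (12, 1.5) does not reach this height (z outside [12.5, 21]); Merging all regions: the regions partially overlap (shared area 72.00 mm²), so overlapping operands fuse into one piece — 1 connected region; (whole slice rotated 35° about Z — lengths, areas and connectivity unchanged). The outline is a single polygon with 8 vertices. Extrusion per mm of travel: 0.4 × 0.1 / (π × 0.875²) = 0.016630. Accumulating E over each segment gives final E = 1.7128.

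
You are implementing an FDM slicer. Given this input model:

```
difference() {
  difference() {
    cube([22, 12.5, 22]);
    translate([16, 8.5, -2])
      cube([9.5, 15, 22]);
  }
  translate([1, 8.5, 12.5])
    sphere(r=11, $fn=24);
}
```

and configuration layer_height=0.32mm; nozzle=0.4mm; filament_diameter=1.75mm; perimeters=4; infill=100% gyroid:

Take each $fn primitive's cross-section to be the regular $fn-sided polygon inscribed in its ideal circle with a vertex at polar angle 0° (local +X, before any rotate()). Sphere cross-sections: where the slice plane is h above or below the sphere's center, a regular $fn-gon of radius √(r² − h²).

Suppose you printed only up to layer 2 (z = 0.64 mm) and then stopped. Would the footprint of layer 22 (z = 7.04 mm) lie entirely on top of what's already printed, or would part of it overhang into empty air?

Compare the two slices. At z = 0.64: the cube (footprint 22×12.5) is included at this height (area 275.00 mm²); the 9.5×15 cube at (16, 8.5) contributes its full rectangle (area 142.50 mm²); Taking the first minus the rest: starting from the 22×12.5 cube (275.00 mm²), the 9.5×15 cube at (16, 8.5) partially overlaps it — only the 24.00 mm² overlap (of its 142.50 mm²) is removed, clipping the outline — area = 251.00 mm²; the sphere at (1, 8.5) is not intersected at this z (|z−center|=11.860 > r=11); After the difference (first − rest): none of the subtracted shapes is present at this height, so the result so far is unchanged — area = 251.00 mm². At z = 7.04: the cube (footprint 22×12.5) is included at this height (area 275.00 mm²); the cube at (16, 8.5) is present — its section is the full 9.5×15 rectangle (area 142.50 mm²); Taking the first minus the rest: starting from the 22×12.5 cube (275.00 mm²), the 9.5×15 cube at (16, 8.5) partially overlaps it — only the 24.00 mm² overlap (of its 142.50 mm²) is removed, clipping the outline — area = 251.00 mm²; the r=11 sphere at (1, 8.5) contributes a regular 24-gon of circumradius √(11²−5.46²) = 9.549 (area = (24/2)·9.549²·sin(360°/24) = 283.22 mm²); Taking the first minus the rest: starting from that combined region (251.00 mm²), the r=11 sphere at (1, 8.5) partially overlaps it — only the 117.29 mm² overlap (of its 283.22 mm²) is removed, clipping the outline — area = 133.71 mm². Checking containment: the cross-section at z = 7.04 is a subset of the cross-section at z = 0.64.

entirely on top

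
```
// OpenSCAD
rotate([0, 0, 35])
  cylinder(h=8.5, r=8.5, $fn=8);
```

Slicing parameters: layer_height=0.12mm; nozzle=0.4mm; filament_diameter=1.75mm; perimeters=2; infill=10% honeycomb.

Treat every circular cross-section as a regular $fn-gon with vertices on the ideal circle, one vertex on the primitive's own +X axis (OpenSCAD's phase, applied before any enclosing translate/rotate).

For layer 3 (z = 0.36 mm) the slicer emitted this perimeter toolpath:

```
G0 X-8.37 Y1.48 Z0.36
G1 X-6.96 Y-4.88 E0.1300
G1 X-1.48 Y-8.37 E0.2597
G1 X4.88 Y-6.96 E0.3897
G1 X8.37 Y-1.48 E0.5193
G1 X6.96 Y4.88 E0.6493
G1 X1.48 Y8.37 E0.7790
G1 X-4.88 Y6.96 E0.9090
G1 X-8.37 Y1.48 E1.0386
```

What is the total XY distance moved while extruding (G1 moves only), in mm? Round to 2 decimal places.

52.05 mm

Sum the Euclidean lengths of each G1 segment: total = 52.05 mm.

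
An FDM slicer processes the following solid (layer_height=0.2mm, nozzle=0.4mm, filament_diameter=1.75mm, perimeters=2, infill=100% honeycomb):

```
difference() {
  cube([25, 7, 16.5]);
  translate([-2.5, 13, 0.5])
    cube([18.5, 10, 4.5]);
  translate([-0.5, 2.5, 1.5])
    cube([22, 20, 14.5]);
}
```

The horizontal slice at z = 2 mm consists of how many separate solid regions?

At z = 2 mm: the cube (footprint 25×7) is included at this height; the cube at (-2.5, 13) (footprint 18.5×10) is included at this height; the cube at (-0.5, 2.5) (footprint 22×20) is included at this height; After the difference (first − rest): starting from the 25×7 cube, the 18.5×10 cube at (-2.5, 13) misses the remaining region (no effect); the 22×20 cube at (-0.5, 2.5) partially overlaps it — only the 96.75 mm² overlap (of its 440.00 mm²) is removed, clipping the outline — 1 connected region. The result has 1 disconnected region.

1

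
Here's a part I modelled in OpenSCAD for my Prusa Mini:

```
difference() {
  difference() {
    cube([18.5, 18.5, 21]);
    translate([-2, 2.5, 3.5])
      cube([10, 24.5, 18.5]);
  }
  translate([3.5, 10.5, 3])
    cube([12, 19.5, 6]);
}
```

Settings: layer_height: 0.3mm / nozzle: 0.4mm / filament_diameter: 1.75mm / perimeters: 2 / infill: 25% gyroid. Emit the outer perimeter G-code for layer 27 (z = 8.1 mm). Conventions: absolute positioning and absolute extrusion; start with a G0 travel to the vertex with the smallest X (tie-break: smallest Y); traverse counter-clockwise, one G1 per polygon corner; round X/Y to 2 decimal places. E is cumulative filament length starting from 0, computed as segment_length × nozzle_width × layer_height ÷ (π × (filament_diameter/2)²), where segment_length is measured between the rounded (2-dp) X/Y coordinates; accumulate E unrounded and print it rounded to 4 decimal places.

At z = 8.1 mm: the cube (footprint 18.5×18.5) is included at this height; the 10×24.5 cube at (-2, 2.5) contributes its full rectangle; After the difference (first − rest): starting from the 18.5×18.5 cube, the 10×24.5 cube at (-2, 2.5) partially overlaps it — only the 128.00 mm² overlap (of its 245.00 mm²) is removed, clipping the outline — 1 connected region; the cube at (3.5, 10.5) (footprint 12×19.5) is included at this height; After the difference (first − rest): starting from that combined region, the 12×19.5 cube at (3.5, 10.5) partially overlaps it — only the 60.00 mm² overlap (of its 234.00 mm²) is removed, clipping the outline — 1 connected region. The outline is a single polygon with 8 vertices. Extrusion per mm of travel: 0.4 × 0.3 / (π × 0.875²) = 0.049890. Accumulating E over each segment gives final E = 3.6919.

G0 X0.00 Y0.00 Z8.10
G1 X18.50 Y0.00 E0.9230
G1 X18.50 Y18.50 E1.8459
G1 X15.50 Y18.50 E1.9956
G1 X15.50 Y10.50 E2.3947
G1 X8.00 Y10.50 E2.7689
G1 X8.00 Y2.50 E3.1680
G1 X0.00 Y2.50 E3.5671
G1 X0.00 Y0.00 E3.6919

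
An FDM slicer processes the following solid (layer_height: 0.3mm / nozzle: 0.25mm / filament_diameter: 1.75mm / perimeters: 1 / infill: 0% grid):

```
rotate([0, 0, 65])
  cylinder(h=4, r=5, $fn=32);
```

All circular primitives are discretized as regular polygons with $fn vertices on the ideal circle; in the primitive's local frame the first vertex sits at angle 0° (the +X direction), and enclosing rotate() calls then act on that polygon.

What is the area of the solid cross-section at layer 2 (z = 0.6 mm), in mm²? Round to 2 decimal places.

78.04 mm²

At z = 0.6 mm: the r=5 cylinder contributes a regular 32-gon of circumradius 5 (area = (32/2)·5.000²·sin(360°/32) = 78.04 mm²); (whole slice rotated 65° about Z — lengths, areas and connectivity unchanged). Overall, the cross-section is a single solid region. Net area = 78.04 mm².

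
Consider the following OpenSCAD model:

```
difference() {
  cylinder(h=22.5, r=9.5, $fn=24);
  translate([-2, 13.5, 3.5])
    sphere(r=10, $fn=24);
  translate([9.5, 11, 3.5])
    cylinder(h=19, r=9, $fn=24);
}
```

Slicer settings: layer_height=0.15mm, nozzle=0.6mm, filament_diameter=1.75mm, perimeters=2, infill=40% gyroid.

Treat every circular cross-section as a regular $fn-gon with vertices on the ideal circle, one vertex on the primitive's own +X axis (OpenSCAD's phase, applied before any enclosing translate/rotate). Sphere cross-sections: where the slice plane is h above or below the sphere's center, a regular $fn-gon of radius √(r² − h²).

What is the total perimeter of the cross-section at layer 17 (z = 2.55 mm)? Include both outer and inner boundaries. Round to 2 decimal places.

At z = 2.55 mm: the cylinder: section is a regular 24-gon, circumradius r=9.5 (perimeter = 2·24·9.500·sin(180°/24) = 59.52 mm); the r=10 sphere at (-2, 13.5) contributes a regular 24-gon of circumradius √(10²−0.95²) = 9.955 (perimeter = 2·24·9.955·sin(180°/24) = 62.37 mm); the cylinder at (9.5, 11) is absent (z outside [3.5, 22.5]); Taking the first minus the rest: starting from the r=9.5 cylinder, the r=10 sphere at (-2, 13.5) partially overlaps it — only the 53.79 mm² overlap (of its 307.78 mm²) is removed, clipping the outline — boundary = 59.33 mm. Overall, the cross-section is a single solid region. Total boundary length (outer) = 59.33 mm.

59.33 mm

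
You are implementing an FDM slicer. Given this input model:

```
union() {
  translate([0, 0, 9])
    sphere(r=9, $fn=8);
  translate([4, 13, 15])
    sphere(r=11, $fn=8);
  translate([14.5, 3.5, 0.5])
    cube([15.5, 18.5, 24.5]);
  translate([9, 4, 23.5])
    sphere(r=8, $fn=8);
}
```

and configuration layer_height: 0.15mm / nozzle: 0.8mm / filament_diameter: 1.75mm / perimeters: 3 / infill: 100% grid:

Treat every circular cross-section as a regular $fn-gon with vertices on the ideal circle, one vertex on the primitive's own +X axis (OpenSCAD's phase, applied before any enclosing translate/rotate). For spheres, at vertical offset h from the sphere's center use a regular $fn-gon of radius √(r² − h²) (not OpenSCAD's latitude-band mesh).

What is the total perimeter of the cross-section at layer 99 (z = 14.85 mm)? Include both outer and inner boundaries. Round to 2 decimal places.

At z = 14.85 mm: the r=9 sphere slices to a regular 8-gon of circumradius 6.839 (√(r²−h²) with h=5.85 from center) (perimeter = 2·8·6.839·sin(180°/8) = 41.88 mm); the r=11 sphere at (4, 13) slices to a regular 8-gon of circumradius 10.999 (√(r²−h²) with h=0.15 from center) (perimeter = 2·8·10.999·sin(180°/8) = 67.35 mm); the 15.5×18.5 cube at (14.5, 3.5) contributes its full rectangle (perimeter 68.00 mm); the sphere at (9, 4) is not intersected at this z (|z−center|=8.650 > r=8); Merging all regions: the regions partially overlap (shared area 22.90 mm²), so the edge portions inside another operand are dropped and the merged outline is re-measured after clipping — boundary = 150.24 mm. Overall, the cross-section is a single solid region. Total boundary length (outer) = 150.24 mm.

150.24 mm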